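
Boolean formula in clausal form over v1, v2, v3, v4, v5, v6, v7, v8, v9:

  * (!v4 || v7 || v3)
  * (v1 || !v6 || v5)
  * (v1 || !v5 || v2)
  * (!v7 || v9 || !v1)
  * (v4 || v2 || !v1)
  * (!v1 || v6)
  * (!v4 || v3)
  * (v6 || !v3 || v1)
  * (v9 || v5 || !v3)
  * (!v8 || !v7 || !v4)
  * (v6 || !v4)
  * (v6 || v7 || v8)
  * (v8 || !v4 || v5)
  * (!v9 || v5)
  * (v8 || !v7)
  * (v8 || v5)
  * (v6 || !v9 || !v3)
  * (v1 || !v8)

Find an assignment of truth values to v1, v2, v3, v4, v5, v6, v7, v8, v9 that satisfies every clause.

Pure literal: v2 appears only positively; assign v2 = True.
Set v1 = False and propagate.
  then v8 is forced to False.
  then v7 is forced to False.
  then v6 is forced to True.
  then v5 is forced to True.
Try v3 = True.
v4, v9 are now unconstrained; take v4 = False, v9 = False.
Every clause has at least one true literal under this assignment.

v1 = False  v2 = True  v3 = True  v4 = False  v5 = True  v6 = True  v7 = False  v8 = False  v9 = False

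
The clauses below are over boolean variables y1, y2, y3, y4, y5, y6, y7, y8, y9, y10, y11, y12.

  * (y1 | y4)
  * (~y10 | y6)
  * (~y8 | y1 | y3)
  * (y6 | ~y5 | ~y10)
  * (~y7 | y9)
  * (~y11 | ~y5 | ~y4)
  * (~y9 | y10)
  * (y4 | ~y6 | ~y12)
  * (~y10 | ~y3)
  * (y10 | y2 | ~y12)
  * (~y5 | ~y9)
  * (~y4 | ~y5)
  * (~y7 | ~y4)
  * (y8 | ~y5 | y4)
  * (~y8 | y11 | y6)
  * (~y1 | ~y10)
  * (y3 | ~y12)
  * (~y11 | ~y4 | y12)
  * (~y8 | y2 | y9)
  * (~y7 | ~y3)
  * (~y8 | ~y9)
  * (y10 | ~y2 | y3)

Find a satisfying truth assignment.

y5 occurs only negated in the remaining clauses — set y5 = False.
Pure literal: y7 appears only negated; assign y7 = False.
Try y1 = False.
  then y4 is forced to True.
Try y2 = True.
Set y3 = True and propagate.
  then y10 is forced to False.
  then y9 is forced to False.
The remaining clauses are satisfied by y6 = True, y8 = True, y11 = False, y12 = False.
Every clause has at least one true literal under this assignment.

y1 = False, y2 = True, y3 = True, y4 = True, y5 = False, y6 = True, y7 = False, y8 = True, y9 = False, y10 = False, y11 = False, y12 = False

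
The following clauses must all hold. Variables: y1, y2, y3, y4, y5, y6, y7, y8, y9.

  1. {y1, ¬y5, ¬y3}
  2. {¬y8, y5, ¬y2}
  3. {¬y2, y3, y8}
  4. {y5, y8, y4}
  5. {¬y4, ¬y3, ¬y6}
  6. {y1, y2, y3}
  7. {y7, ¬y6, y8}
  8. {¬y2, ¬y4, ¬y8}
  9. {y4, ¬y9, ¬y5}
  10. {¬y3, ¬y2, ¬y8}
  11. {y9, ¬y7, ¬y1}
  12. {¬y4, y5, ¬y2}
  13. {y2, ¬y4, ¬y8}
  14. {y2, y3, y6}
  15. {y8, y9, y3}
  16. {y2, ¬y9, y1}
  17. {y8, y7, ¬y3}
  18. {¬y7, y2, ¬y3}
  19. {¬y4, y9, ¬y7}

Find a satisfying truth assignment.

Branch on y1: take y1 = True.
Try y2 = False.
Set y3 = False and propagate.
  then y6 is forced to True.
For the remaining variables, y4 = False, y5 = True, y7 = False, y8 = True, y9 = False works.
Every clause has at least one true literal under this assignment.

y1 = 1, y2 = 0, y3 = 0, y4 = 0, y5 = 1, y6 = 1, y7 = 0, y8 = 1, y9 = 0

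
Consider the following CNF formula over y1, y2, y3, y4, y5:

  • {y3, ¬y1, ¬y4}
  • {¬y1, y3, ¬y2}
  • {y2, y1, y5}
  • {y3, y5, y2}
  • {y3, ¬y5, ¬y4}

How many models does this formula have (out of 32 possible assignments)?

Case analysis on y3 and y1:
  y3=T, y1=T: y2, y4, y5 free → 2^3 = 8.
  y3=T, y1=F: y4 free; 3 ways for (y2,y5) × 2^1 = 6.
  y3=F, y1=T: remaining (y2,y4,y5) ∈ {(F,F,T)} — 1.
  y3=F, y1=F: remaining (y2,y4,y5) ∈ {(F,F,T); (T,F,F); (T,F,T); (T,T,F)} — 4.
Total: 8 + 6 + 1 + 4 = 19.

19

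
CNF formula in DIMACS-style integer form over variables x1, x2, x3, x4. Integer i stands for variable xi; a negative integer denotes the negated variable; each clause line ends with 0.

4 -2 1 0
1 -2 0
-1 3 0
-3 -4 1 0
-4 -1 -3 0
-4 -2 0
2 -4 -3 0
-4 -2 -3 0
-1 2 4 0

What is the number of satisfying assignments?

The models are:
  x1=F x2=F x3=F x4=F
  x1=F x2=F x3=F x4=T
  x1=F x2=F x3=T x4=F
  x1=T x2=T x3=T x4=F
That's 4 in total.

4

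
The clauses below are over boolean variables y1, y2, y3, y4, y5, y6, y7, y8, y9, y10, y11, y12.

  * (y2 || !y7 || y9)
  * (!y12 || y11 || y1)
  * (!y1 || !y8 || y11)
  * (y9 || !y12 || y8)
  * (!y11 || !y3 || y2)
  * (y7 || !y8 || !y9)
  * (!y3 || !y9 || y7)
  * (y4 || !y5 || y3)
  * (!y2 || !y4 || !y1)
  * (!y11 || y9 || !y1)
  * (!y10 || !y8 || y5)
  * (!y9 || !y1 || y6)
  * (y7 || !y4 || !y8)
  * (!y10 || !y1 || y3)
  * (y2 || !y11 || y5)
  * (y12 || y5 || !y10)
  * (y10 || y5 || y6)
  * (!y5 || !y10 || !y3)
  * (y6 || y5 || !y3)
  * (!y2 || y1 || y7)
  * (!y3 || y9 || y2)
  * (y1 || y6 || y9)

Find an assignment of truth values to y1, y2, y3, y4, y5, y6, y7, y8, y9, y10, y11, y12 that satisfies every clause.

y1=F, y2=F, y3=T, y4=F, y5=F, y6=T, y7=T, y8=F, y9=T, y10=F, y11=F, y12=F

Check each clause:
  1. (!y7 || y2 || y9) — y9 is true.
  2. (y1 || !y12 || y11) — !y12 is true.
  3. (!y1 || !y8 || y11) — !y8 is true.
  4. (y9 || y8 || !y12) — y9 is true.
  5. (!y11 || !y3 || y2) — !y11 is true.
  6. (!y8 || !y9 || y7) — !y8 is true.
  7. (y7 || !y3 || !y9) — y7 is true.
  8. (!y5 || y4 || y3) — y3 is true.
  9. (!y4 || !y2 || !y1) — !y4 is true.
  10. (y9 || !y1 || !y11) — y9 is true.
  11. (!y10 || !y8 || y5) — !y8 is true.
  12. (!y1 || !y9 || y6) — !y1 is true.
  13. (y7 || !y4 || !y8) — !y8 is true.
  14. (!y10 || y3 || !y1) — y3 is true.
  15. (y2 || !y11 || y5) — !y11 is true.
  16. (!y10 || y5 || y12) — !y10 is true.
  17. (y5 || y6 || y10) — y6 is true.
  18. (!y10 || !y5 || !y3) — !y5 is true.
  19. (!y3 || y5 || y6) — y6 is true.
  20. (y1 || y7 || !y2) — !y2 is true.
  21. (y2 || y9 || !y3) — y9 is true.
  22. (y1 || y6 || y9) — y9 is true.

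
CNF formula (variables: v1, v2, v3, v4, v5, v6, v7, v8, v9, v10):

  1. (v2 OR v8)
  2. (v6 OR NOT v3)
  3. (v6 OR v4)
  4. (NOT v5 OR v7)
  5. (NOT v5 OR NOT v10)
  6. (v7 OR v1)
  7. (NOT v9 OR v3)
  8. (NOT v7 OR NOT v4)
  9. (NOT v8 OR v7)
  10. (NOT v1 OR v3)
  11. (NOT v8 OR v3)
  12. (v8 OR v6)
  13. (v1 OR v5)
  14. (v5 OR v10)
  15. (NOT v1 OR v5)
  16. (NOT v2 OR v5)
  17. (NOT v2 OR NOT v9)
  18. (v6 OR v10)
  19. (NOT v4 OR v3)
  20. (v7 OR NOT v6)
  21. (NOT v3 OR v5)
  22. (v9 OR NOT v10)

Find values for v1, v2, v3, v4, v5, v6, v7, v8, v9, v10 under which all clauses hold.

v1 = False, v2 = False, v3 = True, v4 = False, v5 = True, v6 = True, v7 = True, v8 = True, v9 = False, v10 = False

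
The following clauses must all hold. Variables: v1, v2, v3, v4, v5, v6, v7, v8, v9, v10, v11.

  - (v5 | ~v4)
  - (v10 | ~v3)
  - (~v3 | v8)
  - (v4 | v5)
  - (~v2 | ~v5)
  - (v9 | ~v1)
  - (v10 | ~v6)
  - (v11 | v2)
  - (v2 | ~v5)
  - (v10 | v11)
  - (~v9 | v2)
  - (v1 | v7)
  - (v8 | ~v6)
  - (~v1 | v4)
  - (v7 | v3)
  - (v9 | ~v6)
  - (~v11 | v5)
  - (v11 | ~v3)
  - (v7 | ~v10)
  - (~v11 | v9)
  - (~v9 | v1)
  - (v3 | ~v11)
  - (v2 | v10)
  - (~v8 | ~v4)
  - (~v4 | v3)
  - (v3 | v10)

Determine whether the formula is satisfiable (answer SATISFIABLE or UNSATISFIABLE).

UNSATISFIABLE

v3 = True:
  propagation gives v10=True, v8=True, v11=True, v5=True; an empty clause results — contradiction.
v3 = False:
  propagation gives v7=True, v11=False, v2=True, v5=False; an empty clause results — contradiction.
Every branch closes, so no satisfying assignment exists.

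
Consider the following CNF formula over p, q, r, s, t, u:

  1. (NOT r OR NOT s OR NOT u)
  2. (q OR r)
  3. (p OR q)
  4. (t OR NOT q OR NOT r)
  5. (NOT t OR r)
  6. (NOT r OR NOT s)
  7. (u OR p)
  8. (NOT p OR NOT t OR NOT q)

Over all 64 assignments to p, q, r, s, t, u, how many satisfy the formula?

Case analysis on r and q:
  r=1, q=1: remaining (p,s,t,u) ∈ {(0,0,1,1)} — 1.
  r=1, q=0: remaining (p,s,t,u) ∈ {(1,0,0,0); (1,0,0,1); (1,0,1,0); (1,0,1,1)} — 4.
  r=0, q=1: s free; 3 ways for (p,t,u) × 2^1 = 6.
  r=0, q=0: a clause becomes empty — 0.
Total: 1 + 4 + 6 + 0 = 11.

11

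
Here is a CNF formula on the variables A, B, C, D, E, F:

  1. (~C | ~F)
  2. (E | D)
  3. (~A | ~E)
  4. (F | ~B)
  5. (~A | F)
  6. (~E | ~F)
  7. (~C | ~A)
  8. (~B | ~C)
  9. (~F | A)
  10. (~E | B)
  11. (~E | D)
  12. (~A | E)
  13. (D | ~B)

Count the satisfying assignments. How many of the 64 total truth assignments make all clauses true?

The models are:
  A=0 B=0 C=0 D=1 E=0 F=0
  A=0 B=0 C=1 D=1 E=0 F=0
Count: 2.

2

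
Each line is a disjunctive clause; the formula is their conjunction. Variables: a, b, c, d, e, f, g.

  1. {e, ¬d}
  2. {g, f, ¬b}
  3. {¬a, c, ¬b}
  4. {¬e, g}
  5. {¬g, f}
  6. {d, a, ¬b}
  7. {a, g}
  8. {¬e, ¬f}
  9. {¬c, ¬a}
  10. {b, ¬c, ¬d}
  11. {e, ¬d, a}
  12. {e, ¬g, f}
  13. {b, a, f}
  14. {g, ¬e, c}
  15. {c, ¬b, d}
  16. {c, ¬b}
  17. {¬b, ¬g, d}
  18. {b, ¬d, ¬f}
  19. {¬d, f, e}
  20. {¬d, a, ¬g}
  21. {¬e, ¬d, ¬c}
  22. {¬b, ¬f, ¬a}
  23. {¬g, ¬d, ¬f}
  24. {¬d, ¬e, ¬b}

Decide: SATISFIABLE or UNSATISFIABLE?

SATISFIABLE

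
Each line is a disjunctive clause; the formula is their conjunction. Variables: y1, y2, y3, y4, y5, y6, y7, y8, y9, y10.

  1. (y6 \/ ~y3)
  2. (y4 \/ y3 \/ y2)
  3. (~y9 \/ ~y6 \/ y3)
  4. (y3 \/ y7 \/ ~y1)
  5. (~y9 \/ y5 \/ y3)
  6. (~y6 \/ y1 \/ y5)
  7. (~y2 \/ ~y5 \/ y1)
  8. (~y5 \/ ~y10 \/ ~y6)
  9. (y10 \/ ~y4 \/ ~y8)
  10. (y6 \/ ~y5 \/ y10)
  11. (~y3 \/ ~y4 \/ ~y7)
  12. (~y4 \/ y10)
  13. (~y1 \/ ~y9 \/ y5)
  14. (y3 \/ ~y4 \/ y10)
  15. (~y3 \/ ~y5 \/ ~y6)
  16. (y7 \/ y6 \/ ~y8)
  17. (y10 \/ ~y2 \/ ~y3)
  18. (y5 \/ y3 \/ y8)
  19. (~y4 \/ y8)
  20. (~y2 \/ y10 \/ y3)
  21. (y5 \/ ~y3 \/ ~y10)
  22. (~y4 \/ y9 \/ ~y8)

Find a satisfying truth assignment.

Try y1 = True.
For the remaining variables, y2 = True, y3 = False, y4 = False, y5 = False, y6 = True, y7 = True, y8 = True, y9 = False, y10 = True works.
Check each clause:
  1. (y6 \/ ~y3) — ~y3 is true.
  2. (y4 \/ y2 \/ y3) — y2 is true.
  3. (y3 \/ ~y9 \/ ~y6) — ~y9 is true.
  4. (~y1 \/ y7 \/ y3) — y7 is true.
  5. (y5 \/ y3 \/ ~y9) — ~y9 is true.
  6. (y1 \/ y5 \/ ~y6) — y1 is true.
  7. (~y5 \/ ~y2 \/ y1) — y1 is true.
  8. (~y10 \/ ~y6 \/ ~y5) — ~y5 is true.
  9. (y10 \/ ~y4 \/ ~y8) — y10 is true.
  10. (y6 \/ ~y5 \/ y10) — y10 is true.
  11. (~y4 \/ ~y7 \/ ~y3) — ~y4 is true.
  12. (y10 \/ ~y4) — y10 is true.
  13. (~y1 \/ y5 \/ ~y9) — ~y9 is true.
  14. (y10 \/ y3 \/ ~y4) — y10 is true.
  15. (~y3 \/ ~y5 \/ ~y6) — ~y5 is true.
  16. (y7 \/ y6 \/ ~y8) — y6 is true.
  17. (y10 \/ ~y2 \/ ~y3) — y10 is true.
  18. (y8 \/ y3 \/ y5) — y8 is true.
  19. (~y4 \/ y8) — y8 is true.
  20. (y3 \/ y10 \/ ~y2) — y10 is true.
  21. (~y10 \/ ~y3 \/ y5) — ~y3 is true.
  22. (y9 \/ ~y4 \/ ~y8) — ~y4 is true.

y1=T  y2=T  y3=F  y4=F  y5=F  y6=T  y7=T  y8=T  y9=F  y10=T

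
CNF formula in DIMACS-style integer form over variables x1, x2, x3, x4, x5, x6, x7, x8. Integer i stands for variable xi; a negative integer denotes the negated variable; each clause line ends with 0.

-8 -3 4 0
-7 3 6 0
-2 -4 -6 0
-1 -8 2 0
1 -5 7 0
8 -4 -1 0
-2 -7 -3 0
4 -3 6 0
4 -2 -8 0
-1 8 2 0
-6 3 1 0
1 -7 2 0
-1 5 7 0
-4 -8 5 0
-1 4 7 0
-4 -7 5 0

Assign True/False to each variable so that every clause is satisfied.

x1=0, x2=0, x3=1, x4=1, x5=0, x6=1, x7=0, x8=0

Check each clause:
  1. {¬x3, ¬x8, x4} — ¬x8 is true.
  2. {¬x7, x6, x3} — ¬x7 is true.
  3. {¬x2, ¬x6, ¬x4} — ¬x2 is true.
  4. {¬x1, ¬x8, x2} — ¬x8 is true.
  5. {¬x5, x7, x1} — ¬x5 is true.
  6. {¬x4, x8, ¬x1} — ¬x1 is true.
  7. {¬x7, ¬x3, ¬x2} — ¬x7 is true.
  8. {x4, ¬x3, x6} — x4 is true.
  9. {¬x2, ¬x8, x4} — ¬x8 is true.
  10. {¬x1, x8, x2} — ¬x1 is true.
  11. {¬x6, x3, x1} — x3 is true.
  12. {x1, ¬x7, x2} — ¬x7 is true.
  13. {x5, x7, ¬x1} — ¬x1 is true.
  14. {x5, ¬x8, ¬x4} — ¬x8 is true.
  15. {x4, x7, ¬x1} — x4 is true.
  16. {x5, ¬x7, ¬x4} — ¬x7 is true.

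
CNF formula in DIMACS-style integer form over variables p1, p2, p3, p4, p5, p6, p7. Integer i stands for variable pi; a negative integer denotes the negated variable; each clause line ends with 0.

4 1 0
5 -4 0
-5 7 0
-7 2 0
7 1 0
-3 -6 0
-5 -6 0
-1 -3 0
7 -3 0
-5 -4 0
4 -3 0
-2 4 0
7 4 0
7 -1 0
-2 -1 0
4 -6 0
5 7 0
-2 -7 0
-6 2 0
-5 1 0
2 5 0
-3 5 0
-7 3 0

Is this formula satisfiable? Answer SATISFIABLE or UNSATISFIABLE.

UNSATISFIABLE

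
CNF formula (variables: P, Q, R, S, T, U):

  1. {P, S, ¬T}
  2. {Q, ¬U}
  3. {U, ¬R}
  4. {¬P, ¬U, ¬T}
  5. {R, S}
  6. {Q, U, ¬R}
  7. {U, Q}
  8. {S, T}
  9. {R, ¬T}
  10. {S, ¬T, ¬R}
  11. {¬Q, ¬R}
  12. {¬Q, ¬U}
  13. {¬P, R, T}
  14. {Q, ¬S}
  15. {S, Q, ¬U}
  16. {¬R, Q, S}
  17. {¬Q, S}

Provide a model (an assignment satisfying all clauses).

P=F, Q=T, R=F, S=T, T=F, U=F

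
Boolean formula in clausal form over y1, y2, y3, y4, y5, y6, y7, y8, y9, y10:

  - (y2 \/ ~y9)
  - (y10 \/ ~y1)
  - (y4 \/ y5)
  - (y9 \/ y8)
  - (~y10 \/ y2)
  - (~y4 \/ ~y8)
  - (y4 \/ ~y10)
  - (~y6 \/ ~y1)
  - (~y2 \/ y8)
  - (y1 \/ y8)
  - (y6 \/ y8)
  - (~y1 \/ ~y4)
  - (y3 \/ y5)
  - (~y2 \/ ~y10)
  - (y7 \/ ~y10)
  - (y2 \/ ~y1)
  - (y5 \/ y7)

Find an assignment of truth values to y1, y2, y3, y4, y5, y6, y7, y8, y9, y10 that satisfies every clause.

y5 occurs only positively in the remaining clauses — set y5 = True.
Try y1 = False.
  then y8 is forced to True.
  then y4 is forced to False.
  then y10 is forced to False.
Try y2 = True.
y3, y6, y7, y9 are now unconstrained; take y3 = False, y6 = True, y7 = False, y9 = False.
Check each clause:
  1. (y2 \/ ~y9) — y2 is true.
  2. (~y1 \/ y10) — ~y1 is true.
  3. (y5 \/ y4) — y5 is true.
  4. (y8 \/ y9) — y8 is true.
  5. (y2 \/ ~y10) — y2 is true.
  6. (~y8 \/ ~y4) — ~y4 is true.
  7. (~y10 \/ y4) — ~y10 is true.
  8. (~y1 \/ ~y6) — ~y1 is true.
  9. (~y2 \/ y8) — y8 is true.
  10. (y1 \/ y8) — y8 is true.
  11. (y6 \/ y8) — y8 is true.
  12. (~y1 \/ ~y4) — ~y4 is true.
  13. (y3 \/ y5) — y5 is true.
  14. (~y2 \/ ~y10) — ~y10 is true.
  15. (~y10 \/ y7) — ~y10 is true.
  16. (~y1 \/ y2) — y2 is true.
  17. (y5 \/ y7) — y5 is true.

y1 = F, y2 = T, y3 = F, y4 = F, y5 = T, y6 = T, y7 = F, y8 = T, y9 = F, y10 = F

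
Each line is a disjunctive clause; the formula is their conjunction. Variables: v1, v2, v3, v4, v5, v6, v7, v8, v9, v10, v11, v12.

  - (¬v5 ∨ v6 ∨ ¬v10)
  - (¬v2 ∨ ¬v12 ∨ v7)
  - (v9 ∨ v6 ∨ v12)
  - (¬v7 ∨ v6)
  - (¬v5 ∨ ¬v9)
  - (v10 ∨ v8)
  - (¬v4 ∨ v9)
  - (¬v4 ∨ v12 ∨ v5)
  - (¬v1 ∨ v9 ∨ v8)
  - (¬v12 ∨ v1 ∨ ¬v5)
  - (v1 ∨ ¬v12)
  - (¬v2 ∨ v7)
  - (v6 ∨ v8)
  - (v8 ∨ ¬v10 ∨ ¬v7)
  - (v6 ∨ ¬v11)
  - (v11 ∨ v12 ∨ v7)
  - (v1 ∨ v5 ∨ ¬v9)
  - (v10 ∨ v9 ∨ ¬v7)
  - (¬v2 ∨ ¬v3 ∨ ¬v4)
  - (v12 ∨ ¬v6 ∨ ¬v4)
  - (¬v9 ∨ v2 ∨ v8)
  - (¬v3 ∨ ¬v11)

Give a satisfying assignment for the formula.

Pure literal: v3 appears only negated; assign v3 = False.
v4 occurs only negated in the remaining clauses — set v4 = False.
Try v1 = True.
For the remaining variables, v2 = False, v5 = False, v6 = True, v7 = True, v8 = True, v9 = False, v10 = True, v11 = False, v12 = False works.
Every clause has at least one true literal under this assignment.

v1=True, v2=False, v3=False, v4=False, v5=False, v6=True, v7=True, v8=True, v9=False, v10=True, v11=False, v12=False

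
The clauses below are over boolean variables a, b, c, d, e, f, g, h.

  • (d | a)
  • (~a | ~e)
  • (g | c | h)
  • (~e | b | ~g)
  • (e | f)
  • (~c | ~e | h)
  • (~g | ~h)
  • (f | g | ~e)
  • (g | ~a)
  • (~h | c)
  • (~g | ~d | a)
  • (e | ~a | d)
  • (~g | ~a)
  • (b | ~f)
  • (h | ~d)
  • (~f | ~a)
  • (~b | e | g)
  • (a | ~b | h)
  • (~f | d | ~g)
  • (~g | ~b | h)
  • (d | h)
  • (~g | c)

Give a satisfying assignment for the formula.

a=F, b=T, c=T, d=T, e=T, f=T, g=F, h=T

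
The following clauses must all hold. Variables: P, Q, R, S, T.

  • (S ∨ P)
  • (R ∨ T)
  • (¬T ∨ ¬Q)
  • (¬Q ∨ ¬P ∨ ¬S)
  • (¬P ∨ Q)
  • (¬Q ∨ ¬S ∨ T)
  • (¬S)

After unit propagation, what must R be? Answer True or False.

True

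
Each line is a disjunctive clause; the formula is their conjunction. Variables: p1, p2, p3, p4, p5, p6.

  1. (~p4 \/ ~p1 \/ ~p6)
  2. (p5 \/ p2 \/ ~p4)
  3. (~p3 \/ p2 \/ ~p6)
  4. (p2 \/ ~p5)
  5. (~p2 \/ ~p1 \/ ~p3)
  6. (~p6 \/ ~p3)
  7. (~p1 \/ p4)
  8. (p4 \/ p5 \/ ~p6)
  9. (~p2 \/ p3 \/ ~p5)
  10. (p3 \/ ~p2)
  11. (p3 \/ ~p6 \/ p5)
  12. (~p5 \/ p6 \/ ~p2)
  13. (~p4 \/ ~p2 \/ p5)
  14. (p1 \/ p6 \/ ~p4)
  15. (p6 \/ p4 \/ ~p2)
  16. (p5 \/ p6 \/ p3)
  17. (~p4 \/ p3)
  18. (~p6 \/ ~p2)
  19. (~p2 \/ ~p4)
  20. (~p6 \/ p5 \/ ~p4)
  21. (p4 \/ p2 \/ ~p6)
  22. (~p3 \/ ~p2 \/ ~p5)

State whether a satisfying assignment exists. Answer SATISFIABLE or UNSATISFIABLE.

Branch on p1: take p1 = False.
Set p2 = False and propagate.
  then p5 is forced to False.
  then p4 is forced to False.
  then p6 is forced to False.
  then p3 is forced to True.
Every clause has at least one true literal under this assignment.
So p1 = 0, p2 = 0, p3 = 1, p4 = 0, p5 = 0, p6 = 0 is a satisfying assignment.

SATISFIABLE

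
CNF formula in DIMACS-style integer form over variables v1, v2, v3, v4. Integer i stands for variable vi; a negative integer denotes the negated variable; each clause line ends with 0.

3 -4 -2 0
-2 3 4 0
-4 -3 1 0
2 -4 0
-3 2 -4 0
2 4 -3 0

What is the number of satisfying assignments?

Satisfying assignments:
  v1=0 v2=0 v3=0 v4=0
  v1=0 v2=1 v3=1 v4=0
  v1=1 v2=0 v3=0 v4=0
  v1=1 v2=1 v3=1 v4=0
  v1=1 v2=1 v3=1 v4=1
That's 5 in total.

5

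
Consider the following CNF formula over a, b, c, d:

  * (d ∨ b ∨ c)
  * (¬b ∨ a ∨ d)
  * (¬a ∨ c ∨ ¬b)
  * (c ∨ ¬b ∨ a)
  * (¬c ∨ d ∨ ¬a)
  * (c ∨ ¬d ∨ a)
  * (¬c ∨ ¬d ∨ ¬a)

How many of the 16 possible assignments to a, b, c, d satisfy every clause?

4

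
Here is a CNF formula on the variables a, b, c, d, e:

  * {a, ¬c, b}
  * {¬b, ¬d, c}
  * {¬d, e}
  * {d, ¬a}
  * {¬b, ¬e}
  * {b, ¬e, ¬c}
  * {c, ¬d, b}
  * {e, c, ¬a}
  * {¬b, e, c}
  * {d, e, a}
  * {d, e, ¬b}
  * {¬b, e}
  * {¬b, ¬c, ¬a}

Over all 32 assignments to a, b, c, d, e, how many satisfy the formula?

Satisfying assignments:
  a=F b=F c=F d=F e=T
That's 1 in total.

1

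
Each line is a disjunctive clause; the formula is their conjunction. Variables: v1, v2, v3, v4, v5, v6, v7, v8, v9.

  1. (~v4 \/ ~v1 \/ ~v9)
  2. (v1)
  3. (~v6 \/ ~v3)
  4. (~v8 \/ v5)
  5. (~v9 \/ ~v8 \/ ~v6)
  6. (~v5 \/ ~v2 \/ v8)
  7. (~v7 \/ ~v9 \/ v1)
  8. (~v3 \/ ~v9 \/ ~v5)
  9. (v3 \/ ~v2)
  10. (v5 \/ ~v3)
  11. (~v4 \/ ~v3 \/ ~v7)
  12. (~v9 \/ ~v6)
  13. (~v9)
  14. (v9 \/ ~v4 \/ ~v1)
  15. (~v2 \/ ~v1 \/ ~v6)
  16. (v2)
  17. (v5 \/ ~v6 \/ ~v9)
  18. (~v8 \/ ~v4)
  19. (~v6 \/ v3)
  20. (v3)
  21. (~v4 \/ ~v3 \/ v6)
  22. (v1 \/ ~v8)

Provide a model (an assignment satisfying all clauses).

v1=1, v2=1, v3=1, v4=0, v5=1, v6=0, v7=0, v8=1, v9=0

(v1) is a unit clause, so v1 = True.
(~v9) is a unit clause, so v9 = False.
(~v4) is a unit clause, so v4 = False.
The clause (v2) is unit: v2 must be True.
The clause (v3) is unit: v3 must be True.
Unit propagation: (~v6) forces v6 = False.
Unit propagation: (v5) forces v5 = True.
The clause (v8) is unit: v8 must be True.
v7 is now unconstrained; take v7 = False.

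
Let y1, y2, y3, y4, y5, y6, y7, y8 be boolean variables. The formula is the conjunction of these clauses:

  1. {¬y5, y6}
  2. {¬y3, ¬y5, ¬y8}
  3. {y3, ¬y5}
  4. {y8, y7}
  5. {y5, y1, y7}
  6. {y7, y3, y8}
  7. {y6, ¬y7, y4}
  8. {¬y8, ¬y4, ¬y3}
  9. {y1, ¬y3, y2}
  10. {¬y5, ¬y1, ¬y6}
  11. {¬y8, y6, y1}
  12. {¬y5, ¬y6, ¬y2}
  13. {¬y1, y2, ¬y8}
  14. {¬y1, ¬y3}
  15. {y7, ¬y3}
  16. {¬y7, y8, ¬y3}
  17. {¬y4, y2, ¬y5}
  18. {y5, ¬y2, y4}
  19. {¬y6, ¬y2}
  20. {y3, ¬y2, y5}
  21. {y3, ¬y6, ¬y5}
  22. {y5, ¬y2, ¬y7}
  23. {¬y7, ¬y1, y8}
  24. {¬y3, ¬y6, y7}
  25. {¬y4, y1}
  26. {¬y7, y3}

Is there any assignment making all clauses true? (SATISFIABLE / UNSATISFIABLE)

y3 = True:
  propagation gives y1=False, y2=True, y7=True, y8=True; an empty clause results — contradiction.
y3 = False:
  propagation gives y5=False, y2=False, y7=False, y8=True; an empty clause results — contradiction.
Every branch closes, so no satisfying assignment exists.

UNSATISFIABLE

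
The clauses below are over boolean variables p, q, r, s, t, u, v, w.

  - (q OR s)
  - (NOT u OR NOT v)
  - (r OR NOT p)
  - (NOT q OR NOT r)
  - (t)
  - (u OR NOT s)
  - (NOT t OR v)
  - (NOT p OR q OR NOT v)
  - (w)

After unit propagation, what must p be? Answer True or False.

False

(t) stands alone — t = True.
In (NOT t OR v), NOT t is now false; v must hold, so v = True.
In (NOT u OR NOT v), NOT v is now false; NOT u must hold, so u = False.
(NOT s OR u): since u = False, the clause reduces to (NOT s). s = False.
From (s OR q) and s = False: q = True.
(NOT q OR NOT r): since q = True, the clause reduces to (NOT r). r = False.
In (r OR NOT p), r is now false; NOT p must hold, so p = False.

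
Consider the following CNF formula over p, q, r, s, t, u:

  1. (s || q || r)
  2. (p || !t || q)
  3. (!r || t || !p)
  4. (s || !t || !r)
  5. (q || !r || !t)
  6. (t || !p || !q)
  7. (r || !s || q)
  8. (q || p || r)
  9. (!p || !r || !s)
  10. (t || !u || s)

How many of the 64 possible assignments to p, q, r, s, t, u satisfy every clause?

19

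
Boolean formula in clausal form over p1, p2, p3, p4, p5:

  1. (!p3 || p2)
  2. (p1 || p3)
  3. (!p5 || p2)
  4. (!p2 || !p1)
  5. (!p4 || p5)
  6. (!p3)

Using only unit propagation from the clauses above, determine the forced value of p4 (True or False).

(!p3) stands alone — p3 = False.
In (p3 || p1), p3 is now false; p1 must hold, so p1 = True.
(!p1 || !p2) with p1 = True leaves only !p2, so p2 = False.
In (p2 || !p5), p2 is now false; !p5 must hold, so p5 = False.
In (p5 || !p4), p5 is now false; !p4 must hold, so p4 = False.

False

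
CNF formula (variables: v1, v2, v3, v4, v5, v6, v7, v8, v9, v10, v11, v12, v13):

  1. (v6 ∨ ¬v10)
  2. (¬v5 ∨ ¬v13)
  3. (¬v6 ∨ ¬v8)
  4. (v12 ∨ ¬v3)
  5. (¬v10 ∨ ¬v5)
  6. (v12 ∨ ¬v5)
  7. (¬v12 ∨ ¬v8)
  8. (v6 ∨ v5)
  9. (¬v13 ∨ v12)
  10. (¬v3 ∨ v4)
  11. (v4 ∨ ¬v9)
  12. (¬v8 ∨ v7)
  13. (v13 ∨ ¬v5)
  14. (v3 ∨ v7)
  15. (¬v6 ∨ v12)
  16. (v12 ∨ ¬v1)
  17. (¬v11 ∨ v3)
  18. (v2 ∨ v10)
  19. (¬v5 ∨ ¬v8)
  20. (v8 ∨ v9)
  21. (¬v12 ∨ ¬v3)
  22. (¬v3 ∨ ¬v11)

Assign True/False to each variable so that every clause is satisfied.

Pure literal: v2 appears only positively; assign v2 = True.
v4 occurs only positively in the remaining clauses — set v4 = True.
Set v1 = True and propagate.
  then v12 is forced to True.
  then v8 is forced to False.
  then v9 is forced to True.
  then v3 is forced to False.
  then v7 is forced to True.
  then v11 is forced to False.
The remaining clauses are satisfied by v5 = False, v6 = True, v10 = False, v13 = True.

v1 = True, v2 = True, v3 = False, v4 = True, v5 = False, v6 = True, v7 = True, v8 = False, v9 = True, v10 = False, v11 = False, v12 = True, v13 = True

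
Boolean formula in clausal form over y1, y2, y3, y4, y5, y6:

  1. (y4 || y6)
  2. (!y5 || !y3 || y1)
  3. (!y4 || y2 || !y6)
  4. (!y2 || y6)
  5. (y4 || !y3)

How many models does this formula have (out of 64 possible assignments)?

22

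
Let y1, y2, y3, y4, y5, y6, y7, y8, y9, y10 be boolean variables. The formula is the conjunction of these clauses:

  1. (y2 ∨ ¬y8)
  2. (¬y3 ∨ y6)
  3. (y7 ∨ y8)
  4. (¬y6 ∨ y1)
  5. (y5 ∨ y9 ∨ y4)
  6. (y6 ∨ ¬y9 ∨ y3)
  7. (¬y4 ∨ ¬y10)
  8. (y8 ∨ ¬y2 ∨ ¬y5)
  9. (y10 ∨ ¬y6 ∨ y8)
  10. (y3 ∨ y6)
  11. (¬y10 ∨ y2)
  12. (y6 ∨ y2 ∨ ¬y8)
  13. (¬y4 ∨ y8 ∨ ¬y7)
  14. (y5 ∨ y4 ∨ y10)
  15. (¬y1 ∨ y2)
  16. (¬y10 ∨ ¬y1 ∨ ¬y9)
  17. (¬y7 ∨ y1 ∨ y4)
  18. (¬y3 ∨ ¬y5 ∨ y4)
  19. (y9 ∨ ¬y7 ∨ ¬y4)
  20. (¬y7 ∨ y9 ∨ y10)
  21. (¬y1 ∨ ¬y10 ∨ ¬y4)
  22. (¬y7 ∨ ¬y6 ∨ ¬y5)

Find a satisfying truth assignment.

y1 = T, y2 = T, y3 = T, y4 = T, y5 = T, y6 = T, y7 = F, y8 = T, y9 = F, y10 = F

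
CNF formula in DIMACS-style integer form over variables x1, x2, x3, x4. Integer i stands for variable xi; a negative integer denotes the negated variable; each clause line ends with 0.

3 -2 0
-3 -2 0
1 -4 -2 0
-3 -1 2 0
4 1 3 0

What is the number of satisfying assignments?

The models are:
  x1=0 x2=0 x3=0 x4=1
  x1=0 x2=0 x3=1 x4=0
  x1=0 x2=0 x3=1 x4=1
  x1=1 x2=0 x3=0 x4=0
  x1=1 x2=0 x3=0 x4=1
That's 5 in total.

5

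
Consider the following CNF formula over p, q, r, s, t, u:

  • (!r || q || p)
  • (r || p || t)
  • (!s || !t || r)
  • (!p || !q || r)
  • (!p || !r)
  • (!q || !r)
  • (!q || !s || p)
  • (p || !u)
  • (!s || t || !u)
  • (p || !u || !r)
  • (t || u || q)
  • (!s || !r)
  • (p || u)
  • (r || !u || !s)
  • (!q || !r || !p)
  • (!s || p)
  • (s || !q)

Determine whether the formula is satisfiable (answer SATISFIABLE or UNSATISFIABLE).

Branch on p: take p = True.
  then r is forced to False.
  then q is forced to False.
The remaining clauses are satisfied by s = False, t = False, u = True.
Every clause has at least one true literal under this assignment.
So p=T, q=F, r=F, s=F, t=F, u=T is a satisfying assignment.

SATISFIABLE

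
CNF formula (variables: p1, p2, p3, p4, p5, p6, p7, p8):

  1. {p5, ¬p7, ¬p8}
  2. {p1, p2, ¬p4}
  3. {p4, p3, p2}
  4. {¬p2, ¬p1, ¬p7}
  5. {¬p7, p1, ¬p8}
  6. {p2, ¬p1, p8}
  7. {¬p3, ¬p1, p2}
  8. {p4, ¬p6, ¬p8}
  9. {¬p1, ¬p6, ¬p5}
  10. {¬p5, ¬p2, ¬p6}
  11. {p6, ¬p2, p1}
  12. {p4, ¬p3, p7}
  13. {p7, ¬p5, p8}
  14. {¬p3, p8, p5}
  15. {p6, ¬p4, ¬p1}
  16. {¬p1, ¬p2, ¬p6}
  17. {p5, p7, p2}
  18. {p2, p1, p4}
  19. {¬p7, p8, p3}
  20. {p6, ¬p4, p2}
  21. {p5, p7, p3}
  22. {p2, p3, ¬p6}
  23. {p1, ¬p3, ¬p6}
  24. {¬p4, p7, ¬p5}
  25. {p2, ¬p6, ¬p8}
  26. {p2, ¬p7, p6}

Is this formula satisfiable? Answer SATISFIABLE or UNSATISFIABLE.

SATISFIABLE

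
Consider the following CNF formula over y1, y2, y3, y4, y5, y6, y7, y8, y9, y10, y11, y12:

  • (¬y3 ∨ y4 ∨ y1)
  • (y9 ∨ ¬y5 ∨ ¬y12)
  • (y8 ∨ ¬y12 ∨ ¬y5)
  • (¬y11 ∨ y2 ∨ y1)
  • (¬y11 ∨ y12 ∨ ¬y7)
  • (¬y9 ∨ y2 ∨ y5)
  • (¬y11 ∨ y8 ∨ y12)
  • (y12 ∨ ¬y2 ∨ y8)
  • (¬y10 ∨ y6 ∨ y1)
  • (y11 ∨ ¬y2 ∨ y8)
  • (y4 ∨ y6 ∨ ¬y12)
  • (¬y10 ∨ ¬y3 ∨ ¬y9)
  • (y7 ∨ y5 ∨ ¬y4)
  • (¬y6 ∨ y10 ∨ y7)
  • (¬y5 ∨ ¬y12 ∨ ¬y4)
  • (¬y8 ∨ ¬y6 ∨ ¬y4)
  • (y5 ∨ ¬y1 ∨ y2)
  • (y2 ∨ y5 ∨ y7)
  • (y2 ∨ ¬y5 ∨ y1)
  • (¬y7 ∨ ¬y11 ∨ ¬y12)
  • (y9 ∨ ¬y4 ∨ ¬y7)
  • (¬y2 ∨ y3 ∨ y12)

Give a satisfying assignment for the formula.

y1=False  y2=False  y3=False  y4=False  y5=False  y6=False  y7=True  y8=True  y9=False  y10=False  y11=False  y12=False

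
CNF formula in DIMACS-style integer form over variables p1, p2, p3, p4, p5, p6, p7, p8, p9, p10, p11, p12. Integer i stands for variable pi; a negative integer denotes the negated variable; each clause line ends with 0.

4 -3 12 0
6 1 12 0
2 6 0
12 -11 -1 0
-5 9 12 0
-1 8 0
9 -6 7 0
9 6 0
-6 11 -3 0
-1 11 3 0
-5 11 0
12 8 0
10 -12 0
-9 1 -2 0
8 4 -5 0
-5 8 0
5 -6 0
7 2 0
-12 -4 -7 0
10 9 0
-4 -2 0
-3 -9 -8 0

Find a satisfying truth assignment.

Set p1 = False and propagate.
The remaining clauses are satisfied by p2 = False, p3 = False, p4 = True, p5 = True, p6 = True, p7 = True, p8 = True, p9 = True, p10 = False, p11 = True, p12 = False.
Every clause has at least one true literal under this assignment.

p1=F  p2=F  p3=F  p4=T  p5=T  p6=T  p7=T  p8=T  p9=T  p10=F  p11=T  p12=F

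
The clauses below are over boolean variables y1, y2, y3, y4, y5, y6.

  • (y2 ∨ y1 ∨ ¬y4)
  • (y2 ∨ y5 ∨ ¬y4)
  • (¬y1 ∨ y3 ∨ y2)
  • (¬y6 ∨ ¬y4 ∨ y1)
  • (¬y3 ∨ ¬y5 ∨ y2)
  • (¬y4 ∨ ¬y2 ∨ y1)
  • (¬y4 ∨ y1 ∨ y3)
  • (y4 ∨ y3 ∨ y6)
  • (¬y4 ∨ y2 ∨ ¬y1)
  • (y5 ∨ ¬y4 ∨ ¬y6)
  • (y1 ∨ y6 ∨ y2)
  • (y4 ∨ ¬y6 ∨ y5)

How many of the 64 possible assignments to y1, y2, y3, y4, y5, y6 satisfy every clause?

Case analysis on y4 and y1:
  y4=1, y1=1: y3 free; 3 ways for (y2,y5,y6) × 2^1 = 6.
  y4=1, y1=0: a clause becomes empty — 0.
  y4=0, y1=1: 5 of the 16 assignments to (y2,y3,y5,y6) work.
  y4=0, y1=0: 5 of the 16 assignments to (y2,y3,y5,y6) work.
Total: 6 + 0 + 5 + 5 = 16.

16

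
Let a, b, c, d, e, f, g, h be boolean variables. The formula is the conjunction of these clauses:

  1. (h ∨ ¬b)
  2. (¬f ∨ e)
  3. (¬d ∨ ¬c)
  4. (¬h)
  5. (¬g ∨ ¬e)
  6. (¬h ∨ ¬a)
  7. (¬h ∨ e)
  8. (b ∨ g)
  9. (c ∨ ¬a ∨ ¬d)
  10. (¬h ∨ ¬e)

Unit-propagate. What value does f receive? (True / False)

(¬h) stands alone — h = False.
(h ∨ ¬b) with h = False leaves only ¬b, so b = False.
(g ∨ b): since b = False, the clause reduces to (g). g = True.
(¬g ∨ ¬e): since g = True, the clause reduces to (¬e). e = False.
(¬f ∨ e) with e = False leaves only ¬f, so f = False.

False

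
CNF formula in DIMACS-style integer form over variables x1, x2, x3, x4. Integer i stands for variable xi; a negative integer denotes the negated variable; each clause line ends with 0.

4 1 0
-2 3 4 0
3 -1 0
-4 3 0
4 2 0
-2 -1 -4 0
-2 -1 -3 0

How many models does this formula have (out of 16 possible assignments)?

3

The models are:
  x1=F x2=F x3=T x4=T
  x1=F x2=T x3=T x4=T
  x1=T x2=F x3=T x4=T
That's 3 in total.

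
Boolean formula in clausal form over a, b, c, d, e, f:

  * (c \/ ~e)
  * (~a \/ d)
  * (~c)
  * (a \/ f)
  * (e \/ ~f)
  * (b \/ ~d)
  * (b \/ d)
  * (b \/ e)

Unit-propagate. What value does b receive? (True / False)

True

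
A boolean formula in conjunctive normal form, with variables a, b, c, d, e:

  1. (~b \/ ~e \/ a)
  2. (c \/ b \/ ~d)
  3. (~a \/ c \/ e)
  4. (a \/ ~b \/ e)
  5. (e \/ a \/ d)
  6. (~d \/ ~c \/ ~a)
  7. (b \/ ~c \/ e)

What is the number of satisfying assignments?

9

Split on a, then e.
  a=1, e=1: 5 of the 8 assignments to (b,c,d) work.
  a=1, e=0: remaining (b,c,d) ∈ {(1,1,0)} — 1.
  a=0, e=1: remaining (b,c,d) ∈ {(0,0,0); (0,1,0); (0,1,1)} — 3.
  a=0, e=0: a clause becomes empty — 0.
Total: 5 + 1 + 3 + 0 = 9.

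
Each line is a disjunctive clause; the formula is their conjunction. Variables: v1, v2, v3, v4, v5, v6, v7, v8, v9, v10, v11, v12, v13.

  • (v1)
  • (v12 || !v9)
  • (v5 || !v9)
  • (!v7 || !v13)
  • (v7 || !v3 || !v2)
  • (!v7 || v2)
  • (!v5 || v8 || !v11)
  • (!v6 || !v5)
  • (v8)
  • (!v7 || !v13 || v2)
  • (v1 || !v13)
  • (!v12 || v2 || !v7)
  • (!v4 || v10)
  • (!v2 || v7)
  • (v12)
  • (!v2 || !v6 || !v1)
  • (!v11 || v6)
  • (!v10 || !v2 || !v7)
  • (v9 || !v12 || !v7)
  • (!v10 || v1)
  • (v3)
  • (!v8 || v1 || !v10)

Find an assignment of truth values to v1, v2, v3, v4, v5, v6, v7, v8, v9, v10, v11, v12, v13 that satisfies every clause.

v1 = True, v2 = False, v3 = True, v4 = False, v5 = False, v6 = True, v7 = False, v8 = True, v9 = False, v10 = True, v11 = True, v12 = True, v13 = False

(v1) is a unit clause, so v1 = True.
(v8) is a unit clause, so v8 = True.
Unit propagation: (v12) forces v12 = True.
(v3) is a unit clause, so v3 = True.
v4 occurs only negated in the remaining clauses — set v4 = False.
Pure literal: v13 appears only negated; assign v13 = False.
Set v2 = False and propagate.
  then v7 is forced to False.
The remaining clauses are satisfied by v5 = False, v6 = True, v9 = False, v10 = True, v11 = True.
Every clause has at least one true literal under this assignment.
Check each clause:
  1. (v1) — v1 is true.
  2. (!v9 || v12) — v12 is true.
  3. (!v9 || v5) — !v9 is true.
  4. (!v7 || !v13) — !v7 is true.
  5. (!v3 || v7 || !v2) — !v2 is true.
  6. (v2 || !v7) — !v7 is true.
  7. (!v11 || !v5 || v8) — v8 is true.
  8. (!v5 || !v6) — !v5 is true.
  9. (v8) — v8 is true.
  10. (v2 || !v13 || !v7) — !v7 is true.
  11. (!v13 || v1) — v1 is true.
  12. (v2 || !v12 || !v7) — !v7 is true.
  13. (v10 || !v4) — v10 is true.
  14. (v7 || !v2) — !v2 is true.
  15. (v12) — v12 is true.
  16. (!v1 || !v2 || !v6) — !v2 is true.
  17. (v6 || !v11) — v6 is true.
  18. (!v2 || !v10 || !v7) — !v7 is true.
  19. (!v7 || v9 || !v12) — !v7 is true.
  20. (v1 || !v10) — v1 is true.
  21. (v3) — v3 is true.
  22. (!v10 || !v8 || v1) — v1 is true.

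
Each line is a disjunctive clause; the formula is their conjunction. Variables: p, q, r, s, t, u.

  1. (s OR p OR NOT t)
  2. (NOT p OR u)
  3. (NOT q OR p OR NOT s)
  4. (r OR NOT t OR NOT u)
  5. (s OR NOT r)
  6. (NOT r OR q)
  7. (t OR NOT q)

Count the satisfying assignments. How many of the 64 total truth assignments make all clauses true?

Case analysis on p and q:
  p=1, q=1: remaining (r,s,t,u) ∈ {(1,1,1,1)} — 1.
  p=1, q=0: remaining (r,s,t,u) ∈ {(0,0,0,1); (0,1,0,1)} — 2.
  p=0, q=1: a clause becomes empty — 0.
  p=0, q=0: 5 of the 16 assignments to (r,s,t,u) work.
Total: 1 + 2 + 0 + 5 = 8.

8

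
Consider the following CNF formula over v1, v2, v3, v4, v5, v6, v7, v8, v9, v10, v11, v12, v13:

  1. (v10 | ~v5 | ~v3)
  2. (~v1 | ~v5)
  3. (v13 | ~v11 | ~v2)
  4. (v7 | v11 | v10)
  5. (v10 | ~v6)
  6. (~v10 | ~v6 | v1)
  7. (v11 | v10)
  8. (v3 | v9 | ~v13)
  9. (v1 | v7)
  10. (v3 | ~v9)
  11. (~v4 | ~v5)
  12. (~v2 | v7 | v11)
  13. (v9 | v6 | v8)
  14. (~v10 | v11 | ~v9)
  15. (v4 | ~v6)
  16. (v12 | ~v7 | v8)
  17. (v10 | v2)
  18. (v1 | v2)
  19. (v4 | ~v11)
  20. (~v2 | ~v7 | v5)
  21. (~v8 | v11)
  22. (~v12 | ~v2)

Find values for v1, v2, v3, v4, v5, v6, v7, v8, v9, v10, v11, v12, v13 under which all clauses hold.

v1=T, v2=F, v3=T, v4=T, v5=F, v6=F, v7=T, v8=F, v9=T, v10=T, v11=T, v12=T, v13=T

Check each clause:
  1. (~v5 | ~v3 | v10) — v10 is true.
  2. (~v5 | ~v1) — ~v5 is true.
  3. (~v11 | v13 | ~v2) — v13 is true.
  4. (v10 | v7 | v11) — v10 is true.
  5. (v10 | ~v6) — ~v6 is true.
  6. (v1 | ~v10 | ~v6) — v1 is true.
  7. (v10 | v11) — v10 is true.
  8. (v9 | v3 | ~v13) — v9 is true.
  9. (v1 | v7) — v1 is true.
  10. (v3 | ~v9) — v3 is true.
  11. (~v5 | ~v4) — ~v5 is true.
  12. (v7 | ~v2 | v11) — v11 is true.
  13. (v6 | v8 | v9) — v9 is true.
  14. (~v9 | ~v10 | v11) — v11 is true.
  15. (~v6 | v4) — ~v6 is true.
  16. (v8 | ~v7 | v12) — v12 is true.
  17. (v10 | v2) — v10 is true.
  18. (v1 | v2) — v1 is true.
  19. (~v11 | v4) — v4 is true.
  20. (~v2 | v5 | ~v7) — ~v2 is true.
  21. (v11 | ~v8) — ~v8 is true.
  22. (~v2 | ~v12) — ~v2 is true.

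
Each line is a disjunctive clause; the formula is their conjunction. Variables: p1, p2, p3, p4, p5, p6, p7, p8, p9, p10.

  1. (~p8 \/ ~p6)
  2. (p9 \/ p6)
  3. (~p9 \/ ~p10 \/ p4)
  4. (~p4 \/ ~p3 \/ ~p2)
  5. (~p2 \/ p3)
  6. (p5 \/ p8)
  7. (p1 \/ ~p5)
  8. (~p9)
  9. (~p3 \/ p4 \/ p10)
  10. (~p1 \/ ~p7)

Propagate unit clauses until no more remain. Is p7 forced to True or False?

(~p9) stands alone — p9 = False.
(p6 \/ p9): since p9 = False, the clause reduces to (p6). p6 = True.
(~p6 \/ ~p8): since p6 = True, the clause reduces to (~p8). p8 = False.
In (p8 \/ p5), p8 is now false; p5 must hold, so p5 = True.
In (p1 \/ ~p5), ~p5 is now false; p1 must hold, so p1 = True.
(~p1 \/ ~p7) with p1 = True leaves only ~p7, so p7 = False.

False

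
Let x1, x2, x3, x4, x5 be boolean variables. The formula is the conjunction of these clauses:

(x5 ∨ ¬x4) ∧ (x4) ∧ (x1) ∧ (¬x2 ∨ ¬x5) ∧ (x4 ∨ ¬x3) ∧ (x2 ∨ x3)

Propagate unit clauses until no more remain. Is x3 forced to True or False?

True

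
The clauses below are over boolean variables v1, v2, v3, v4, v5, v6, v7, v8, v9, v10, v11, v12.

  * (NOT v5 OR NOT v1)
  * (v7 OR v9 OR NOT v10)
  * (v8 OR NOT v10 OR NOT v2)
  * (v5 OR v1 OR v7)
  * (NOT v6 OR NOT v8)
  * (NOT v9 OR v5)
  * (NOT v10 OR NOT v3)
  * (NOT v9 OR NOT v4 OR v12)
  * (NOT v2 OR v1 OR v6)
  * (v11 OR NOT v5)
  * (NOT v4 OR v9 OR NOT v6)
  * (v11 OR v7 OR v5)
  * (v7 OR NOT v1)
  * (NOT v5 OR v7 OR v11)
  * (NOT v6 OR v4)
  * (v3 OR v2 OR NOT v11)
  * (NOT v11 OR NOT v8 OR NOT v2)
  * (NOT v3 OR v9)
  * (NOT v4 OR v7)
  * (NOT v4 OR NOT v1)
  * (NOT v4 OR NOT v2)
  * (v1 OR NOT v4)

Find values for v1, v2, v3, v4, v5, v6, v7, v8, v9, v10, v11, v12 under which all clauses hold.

v1 = False, v2 = False, v3 = False, v4 = False, v5 = False, v6 = False, v7 = True, v8 = False, v9 = False, v10 = True, v11 = False, v12 = False

v7 occurs only positively in the remaining clauses — set v7 = True.
Branch on v1: take v1 = False.
  then v4 is forced to False.
  then v6 is forced to False.
  then v2 is forced to False.
Try v3 = False.
  then v11 is forced to False.
  then v5 is forced to False.
  then v9 is forced to False.
v8, v10, v12 are now unconstrained; take v8 = False, v10 = True, v12 = False.
Every clause has at least one true literal under this assignment.
Check each clause:
  1. (NOT v5 OR NOT v1) — NOT v5 is true.
  2. (v7 OR v9 OR NOT v10) — v7 is true.
  3. (NOT v2 OR v8 OR NOT v10) — NOT v2 is true.
  4. (v7 OR v5 OR v1) — v7 is true.
  5. (NOT v6 OR NOT v8) — NOT v8 is true.
  6. (NOT v9 OR v5) — NOT v9 is true.
  7. (NOT v10 OR NOT v3) — NOT v3 is true.
  8. (NOT v9 OR NOT v4 OR v12) — NOT v4 is true.
  9. (v1 OR v6 OR NOT v2) — NOT v2 is true.
  10. (NOT v5 OR v11) — NOT v5 is true.
  11. (NOT v6 OR v9 OR NOT v4) — NOT v6 is true.
  12. (v7 OR v11 OR v5) — v7 is true.
  13. (v7 OR NOT v1) — NOT v1 is true.
  14. (v7 OR v11 OR NOT v5) — v7 is true.
  15. (v4 OR NOT v6) — NOT v6 is true.
  16. (v3 OR NOT v11 OR v2) — NOT v11 is true.
  17. (NOT v2 OR NOT v11 OR NOT v8) — NOT v8 is true.
  18. (NOT v3 OR v9) — NOT v3 is true.
  19. (NOT v4 OR v7) — NOT v4 is true.
  20. (NOT v1 OR NOT v4) — NOT v4 is true.
  21. (NOT v2 OR NOT v4) — NOT v4 is true.
  22. (NOT v4 OR v1) — NOT v4 is true.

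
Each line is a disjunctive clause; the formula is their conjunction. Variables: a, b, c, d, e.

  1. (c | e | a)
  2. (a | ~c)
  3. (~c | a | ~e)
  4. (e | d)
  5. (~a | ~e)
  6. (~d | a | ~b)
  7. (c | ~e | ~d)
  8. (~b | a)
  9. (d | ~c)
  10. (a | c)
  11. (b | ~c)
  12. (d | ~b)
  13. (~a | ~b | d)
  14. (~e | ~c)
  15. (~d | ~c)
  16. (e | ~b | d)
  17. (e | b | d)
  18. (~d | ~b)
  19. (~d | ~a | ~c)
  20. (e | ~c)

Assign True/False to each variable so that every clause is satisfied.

Set a = True and propagate.
  then e is forced to False.
  then d is forced to True.
  then c is forced to False.
  then b is forced to False.
Every clause has at least one true literal under this assignment.

a=T  b=F  c=F  d=T  e=F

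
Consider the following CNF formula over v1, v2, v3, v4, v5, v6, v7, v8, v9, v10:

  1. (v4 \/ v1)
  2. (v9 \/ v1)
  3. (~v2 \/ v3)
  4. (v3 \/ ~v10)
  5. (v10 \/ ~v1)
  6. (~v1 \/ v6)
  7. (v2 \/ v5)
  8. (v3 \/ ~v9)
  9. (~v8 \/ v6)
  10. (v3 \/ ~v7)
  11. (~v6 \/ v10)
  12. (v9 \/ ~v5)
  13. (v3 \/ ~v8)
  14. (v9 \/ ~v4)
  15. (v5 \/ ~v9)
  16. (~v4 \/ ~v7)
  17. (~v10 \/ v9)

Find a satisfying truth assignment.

v3 occurs only positively in the remaining clauses — set v3 = True.
Pure literal: v7 appears only negated; assign v7 = False.
Branch on v1: take v1 = True.
  then v10 is forced to True.
  then v6 is forced to True.
  then v9 is forced to True.
  then v5 is forced to True.
v2, v4, v8 are now unconstrained; take v2 = True, v4 = True, v8 = True.
Every clause has at least one true literal under this assignment.

v1=True, v2=True, v3=True, v4=True, v5=True, v6=True, v7=False, v8=True, v9=True, v10=True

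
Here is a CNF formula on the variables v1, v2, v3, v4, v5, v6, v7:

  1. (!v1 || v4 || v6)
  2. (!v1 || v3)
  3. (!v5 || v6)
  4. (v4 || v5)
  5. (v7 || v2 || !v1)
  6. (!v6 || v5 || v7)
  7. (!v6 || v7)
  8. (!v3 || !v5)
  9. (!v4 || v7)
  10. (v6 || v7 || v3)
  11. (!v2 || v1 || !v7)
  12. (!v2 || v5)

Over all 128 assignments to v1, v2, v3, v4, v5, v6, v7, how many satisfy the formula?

Split on v7, then v5.
  v7=1, v5=1: remaining (v1,v2,v3,v4,v6) ∈ {(0,0,0,0,1); (0,0,0,1,1)} — 2.
  v7=1, v5=0: v6 free; 3 ways for (v1,v2,v3,v4) × 2^1 = 6.
  v7=0, v5=1: a clause becomes empty — 0.
  v7=0, v5=0: a clause becomes empty — 0.
Total: 2 + 6 + 0 + 0 = 8.

8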